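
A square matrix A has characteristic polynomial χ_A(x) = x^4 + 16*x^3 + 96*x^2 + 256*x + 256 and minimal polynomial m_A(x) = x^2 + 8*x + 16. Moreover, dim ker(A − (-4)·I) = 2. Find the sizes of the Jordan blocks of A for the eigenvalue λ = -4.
Block sizes for λ = -4: [2, 2]

Step 1 — from the characteristic polynomial, algebraic multiplicity of λ = -4 is 4. From dim ker(A − (-4)·I) = 2, there are exactly 2 Jordan blocks for λ = -4.
Step 2 — from the minimal polynomial, the factor (x + 4)^2 tells us the largest block for λ = -4 has size 2.
Step 3 — with total size 4, 2 blocks, and largest block 2, the block sizes (in nonincreasing order) are [2, 2].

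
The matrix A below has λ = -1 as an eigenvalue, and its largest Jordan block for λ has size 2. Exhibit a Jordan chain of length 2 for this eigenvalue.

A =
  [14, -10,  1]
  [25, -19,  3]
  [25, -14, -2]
A Jordan chain for λ = -1 of length 2:
v_1 = (15, 25, 25)ᵀ
v_2 = (1, 0, 0)ᵀ

Let N = A − (-1)·I. We want v_2 with N^2 v_2 = 0 but N^1 v_2 ≠ 0; then v_{j-1} := N · v_j for j = 2, …, 2.

Pick v_2 = (1, 0, 0)ᵀ.
Then v_1 = N · v_2 = (15, 25, 25)ᵀ.

Sanity check: (A − (-1)·I) v_1 = (0, 0, 0)ᵀ = 0. ✓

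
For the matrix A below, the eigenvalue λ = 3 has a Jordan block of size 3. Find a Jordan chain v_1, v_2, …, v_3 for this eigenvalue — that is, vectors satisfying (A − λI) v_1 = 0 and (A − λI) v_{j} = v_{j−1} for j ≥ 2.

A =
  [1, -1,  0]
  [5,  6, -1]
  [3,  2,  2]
A Jordan chain for λ = 3 of length 3:
v_1 = (-1, 2, 1)ᵀ
v_2 = (-2, 5, 3)ᵀ
v_3 = (1, 0, 0)ᵀ

Let N = A − (3)·I. We want v_3 with N^3 v_3 = 0 but N^2 v_3 ≠ 0; then v_{j-1} := N · v_j for j = 3, …, 2.

Pick v_3 = (1, 0, 0)ᵀ.
Then v_2 = N · v_3 = (-2, 5, 3)ᵀ.
Then v_1 = N · v_2 = (-1, 2, 1)ᵀ.

Sanity check: (A − (3)·I) v_1 = (0, 0, 0)ᵀ = 0. ✓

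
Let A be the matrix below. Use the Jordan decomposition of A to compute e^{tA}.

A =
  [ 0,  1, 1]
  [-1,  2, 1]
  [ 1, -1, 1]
e^{tA} =
  [t^2*exp(t)/2 - t*exp(t) + exp(t), -t^2*exp(t)/2 + t*exp(t), t*exp(t)]
  [t^2*exp(t)/2 - t*exp(t), -t^2*exp(t)/2 + t*exp(t) + exp(t), t*exp(t)]
  [t*exp(t), -t*exp(t), exp(t)]

Strategy: write A = P · J · P⁻¹ where J is a Jordan canonical form, so e^{tA} = P · e^{tJ} · P⁻¹, and e^{tJ} can be computed block-by-block.

A has Jordan form
J =
  [1, 1, 0]
  [0, 1, 1]
  [0, 0, 1]
(up to reordering of blocks).

Per-block formulas:
  For a 3×3 Jordan block J_3(1): exp(t · J_3(1)) = e^(1t)·(I + t·N + (t^2/2)·N^2), where N is the 3×3 nilpotent shift.

After assembling e^{tJ} and conjugating by P, we get:

e^{tA} =
  [t^2*exp(t)/2 - t*exp(t) + exp(t), -t^2*exp(t)/2 + t*exp(t), t*exp(t)]
  [t^2*exp(t)/2 - t*exp(t), -t^2*exp(t)/2 + t*exp(t) + exp(t), t*exp(t)]
  [t*exp(t), -t*exp(t), exp(t)]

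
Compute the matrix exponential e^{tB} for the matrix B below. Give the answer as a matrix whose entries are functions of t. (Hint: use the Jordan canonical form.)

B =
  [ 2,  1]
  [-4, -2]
e^{tB} =
  [2*t + 1, t]
  [-4*t, 1 - 2*t]

Strategy: write B = P · J · P⁻¹ where J is a Jordan canonical form, so e^{tB} = P · e^{tJ} · P⁻¹, and e^{tJ} can be computed block-by-block.

B has Jordan form
J =
  [0, 1]
  [0, 0]
(up to reordering of blocks).

Per-block formulas:
  For a 2×2 Jordan block J_2(0): exp(t · J_2(0)) = e^(0t)·(I + t·N), where N is the 2×2 nilpotent shift.

After assembling e^{tJ} and conjugating by P, we get:

e^{tB} =
  [2*t + 1, t]
  [-4*t, 1 - 2*t]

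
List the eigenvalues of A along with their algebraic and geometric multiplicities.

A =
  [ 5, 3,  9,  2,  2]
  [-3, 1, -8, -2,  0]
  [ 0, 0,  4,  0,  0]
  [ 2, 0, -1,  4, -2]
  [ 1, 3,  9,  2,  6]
λ = 4: alg = 5, geom = 3

Step 1 — factor the characteristic polynomial to read off the algebraic multiplicities:
  χ_A(x) = (x - 4)^5

Step 2 — compute geometric multiplicities via the rank-nullity identity g(λ) = n − rank(A − λI):
  rank(A − (4)·I) = 2, so dim ker(A − (4)·I) = n − 2 = 3

Summary:
  λ = 4: algebraic multiplicity = 5, geometric multiplicity = 3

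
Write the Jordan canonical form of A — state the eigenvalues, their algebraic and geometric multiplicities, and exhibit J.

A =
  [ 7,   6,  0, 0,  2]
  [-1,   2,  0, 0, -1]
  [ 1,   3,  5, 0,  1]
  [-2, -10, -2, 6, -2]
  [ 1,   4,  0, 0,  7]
J_2(5) ⊕ J_1(5) ⊕ J_1(6) ⊕ J_1(6)

The characteristic polynomial is
  det(x·I − A) = x^5 - 27*x^4 + 291*x^3 - 1565*x^2 + 4200*x - 4500 = (x - 6)^2*(x - 5)^3

Eigenvalues and multiplicities (the geometric multiplicity of λ is n − rank(A − λI), which equals the number of Jordan blocks for λ):
  λ = 5: algebraic multiplicity = 3, geometric multiplicity = 2
  λ = 6: algebraic multiplicity = 2, geometric multiplicity = 2

Determining the block sizes for each eigenvalue:
  λ = 5: 2 blocks summing to 3 forces exactly one block of size 2 and the rest size 1 → block sizes [2, 1]
  λ = 6: gm = am = 2, so every block has size 1 → block sizes [1, 1]

Assembling the blocks gives a Jordan form
J =
  [5, 1, 0, 0, 0]
  [0, 5, 0, 0, 0]
  [0, 0, 5, 0, 0]
  [0, 0, 0, 6, 0]
  [0, 0, 0, 0, 6]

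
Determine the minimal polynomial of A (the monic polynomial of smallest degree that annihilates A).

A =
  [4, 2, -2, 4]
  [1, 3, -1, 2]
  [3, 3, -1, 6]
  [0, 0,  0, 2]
x^2 - 4*x + 4

The characteristic polynomial is χ_A(x) = (x - 2)^4, so the eigenvalues are known. The minimal polynomial is
  m_A(x) = Π_λ (x − λ)^{k_λ}
where k_λ is the size of the *largest* Jordan block for λ (equivalently, the smallest k with (A − λI)^k v = 0 for every generalised eigenvector v of λ).

  λ = 2: largest Jordan block has size 2, contributing (x − 2)^2

So m_A(x) = (x - 2)^2 = x^2 - 4*x + 4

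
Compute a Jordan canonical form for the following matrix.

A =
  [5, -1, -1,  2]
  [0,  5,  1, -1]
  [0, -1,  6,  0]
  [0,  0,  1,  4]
J_3(5) ⊕ J_1(5)

The characteristic polynomial is
  det(x·I − A) = x^4 - 20*x^3 + 150*x^2 - 500*x + 625 = (x - 5)^4

Eigenvalues and multiplicities (the geometric multiplicity of λ is n − rank(A − λI), which equals the number of Jordan blocks for λ):
  λ = 5: algebraic multiplicity = 4, geometric multiplicity = 2

Determining the block sizes for each eigenvalue:
  λ = 5: with am = 4 and gm = 2, the partition is not yet determined (e.g. several partitions of 4 into 2 parts exist). Let N = A − (5)·I. Computing rank(N^1) = 2, rank(N^2) = 1, rank(N^3) = 0; the number of blocks of size ≥ j is rank(N^{j−1}) − rank(N^j), giving [2, 1, 1]. So we have 1 block(s) of size 3, 1 block(s) of size 1 → block sizes [3, 1]

Assembling the blocks gives a Jordan form
J =
  [5, 1, 0, 0]
  [0, 5, 1, 0]
  [0, 0, 5, 0]
  [0, 0, 0, 5]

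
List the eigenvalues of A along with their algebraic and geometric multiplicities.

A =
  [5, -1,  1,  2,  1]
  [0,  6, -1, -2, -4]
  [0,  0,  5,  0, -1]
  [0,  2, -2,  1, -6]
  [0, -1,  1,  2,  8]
λ = 5: alg = 5, geom = 3

Step 1 — factor the characteristic polynomial to read off the algebraic multiplicities:
  χ_A(x) = (x - 5)^5

Step 2 — compute geometric multiplicities via the rank-nullity identity g(λ) = n − rank(A − λI):
  rank(A − (5)·I) = 2, so dim ker(A − (5)·I) = n − 2 = 3

Summary:
  λ = 5: algebraic multiplicity = 5, geometric multiplicity = 3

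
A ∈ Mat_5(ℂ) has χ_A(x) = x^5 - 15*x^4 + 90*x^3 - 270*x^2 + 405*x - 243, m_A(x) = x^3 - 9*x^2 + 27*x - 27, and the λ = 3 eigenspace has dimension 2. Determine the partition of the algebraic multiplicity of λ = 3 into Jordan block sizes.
Block sizes for λ = 3: [3, 2]

Step 1 — from the characteristic polynomial, algebraic multiplicity of λ = 3 is 5. From dim ker(A − (3)·I) = 2, there are exactly 2 Jordan blocks for λ = 3.
Step 2 — from the minimal polynomial, the factor (x − 3)^3 tells us the largest block for λ = 3 has size 3.
Step 3 — with total size 5, 2 blocks, and largest block 3, the block sizes (in nonincreasing order) are [3, 2].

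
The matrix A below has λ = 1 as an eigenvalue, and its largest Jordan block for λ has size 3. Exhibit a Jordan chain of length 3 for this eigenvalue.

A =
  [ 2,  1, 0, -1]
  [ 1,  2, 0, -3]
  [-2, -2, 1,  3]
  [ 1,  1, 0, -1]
A Jordan chain for λ = 1 of length 3:
v_1 = (1, -1, -1, 0)ᵀ
v_2 = (1, 1, -2, 1)ᵀ
v_3 = (1, 0, 0, 0)ᵀ

Let N = A − (1)·I. We want v_3 with N^3 v_3 = 0 but N^2 v_3 ≠ 0; then v_{j-1} := N · v_j for j = 3, …, 2.

Pick v_3 = (1, 0, 0, 0)ᵀ.
Then v_2 = N · v_3 = (1, 1, -2, 1)ᵀ.
Then v_1 = N · v_2 = (1, -1, -1, 0)ᵀ.

Sanity check: (A − (1)·I) v_1 = (0, 0, 0, 0)ᵀ = 0. ✓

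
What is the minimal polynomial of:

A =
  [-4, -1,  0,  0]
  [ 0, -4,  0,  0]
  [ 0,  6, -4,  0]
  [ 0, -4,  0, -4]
x^2 + 8*x + 16

The characteristic polynomial is χ_A(x) = (x + 4)^4, so the eigenvalues are known. The minimal polynomial is
  m_A(x) = Π_λ (x − λ)^{k_λ}
where k_λ is the size of the *largest* Jordan block for λ (equivalently, the smallest k with (A − λI)^k v = 0 for every generalised eigenvector v of λ).

  λ = -4: largest Jordan block has size 2, contributing (x + 4)^2

So m_A(x) = (x + 4)^2 = x^2 + 8*x + 16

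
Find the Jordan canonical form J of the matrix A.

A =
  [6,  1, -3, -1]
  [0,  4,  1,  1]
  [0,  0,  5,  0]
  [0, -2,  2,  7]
J_1(5) ⊕ J_1(5) ⊕ J_2(6)

The characteristic polynomial is
  det(x·I − A) = x^4 - 22*x^3 + 181*x^2 - 660*x + 900 = (x - 6)^2*(x - 5)^2

Eigenvalues and multiplicities (the geometric multiplicity of λ is n − rank(A − λI), which equals the number of Jordan blocks for λ):
  λ = 5: algebraic multiplicity = 2, geometric multiplicity = 2
  λ = 6: algebraic multiplicity = 2, geometric multiplicity = 1

Determining the block sizes for each eigenvalue:
  λ = 5: gm = am = 2, so every block has size 1 → block sizes [1, 1]
  λ = 6: one block (gm = 1), so the single block has size am = 2 → block sizes [2]

Assembling the blocks gives a Jordan form
J =
  [5, 0, 0, 0]
  [0, 5, 0, 0]
  [0, 0, 6, 1]
  [0, 0, 0, 6]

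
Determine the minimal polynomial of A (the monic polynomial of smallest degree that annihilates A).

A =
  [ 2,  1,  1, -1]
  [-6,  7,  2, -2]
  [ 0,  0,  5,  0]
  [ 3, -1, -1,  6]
x^2 - 10*x + 25

The characteristic polynomial is χ_A(x) = (x - 5)^4, so the eigenvalues are known. The minimal polynomial is
  m_A(x) = Π_λ (x − λ)^{k_λ}
where k_λ is the size of the *largest* Jordan block for λ (equivalently, the smallest k with (A − λI)^k v = 0 for every generalised eigenvector v of λ).

  λ = 5: largest Jordan block has size 2, contributing (x − 5)^2

So m_A(x) = (x - 5)^2 = x^2 - 10*x + 25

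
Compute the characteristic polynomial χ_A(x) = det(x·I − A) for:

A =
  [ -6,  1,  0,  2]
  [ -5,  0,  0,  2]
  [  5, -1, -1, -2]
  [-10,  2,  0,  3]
x^4 + 4*x^3 + 6*x^2 + 4*x + 1

Expanding det(x·I − A) (e.g. by cofactor expansion or by noting that A is similar to its Jordan form J, which has the same characteristic polynomial as A) gives
  χ_A(x) = x^4 + 4*x^3 + 6*x^2 + 4*x + 1
which factors as (x + 1)^4. The eigenvalues (with algebraic multiplicities) are λ = -1 with multiplicity 4.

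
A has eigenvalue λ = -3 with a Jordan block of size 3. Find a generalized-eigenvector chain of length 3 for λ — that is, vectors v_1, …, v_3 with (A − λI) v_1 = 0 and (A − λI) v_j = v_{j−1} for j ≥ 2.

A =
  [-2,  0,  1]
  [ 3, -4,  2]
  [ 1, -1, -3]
A Jordan chain for λ = -3 of length 3:
v_1 = (2, 2, -2)ᵀ
v_2 = (1, 3, 1)ᵀ
v_3 = (1, 0, 0)ᵀ

Let N = A − (-3)·I. We want v_3 with N^3 v_3 = 0 but N^2 v_3 ≠ 0; then v_{j-1} := N · v_j for j = 3, …, 2.

Pick v_3 = (1, 0, 0)ᵀ.
Then v_2 = N · v_3 = (1, 3, 1)ᵀ.
Then v_1 = N · v_2 = (2, 2, -2)ᵀ.

Sanity check: (A − (-3)·I) v_1 = (0, 0, 0)ᵀ = 0. ✓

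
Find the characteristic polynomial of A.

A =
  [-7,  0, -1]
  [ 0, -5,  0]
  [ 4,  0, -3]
x^3 + 15*x^2 + 75*x + 125

Expanding det(x·I − A) (e.g. by cofactor expansion or by noting that A is similar to its Jordan form J, which has the same characteristic polynomial as A) gives
  χ_A(x) = x^3 + 15*x^2 + 75*x + 125
which factors as (x + 5)^3. The eigenvalues (with algebraic multiplicities) are λ = -5 with multiplicity 3.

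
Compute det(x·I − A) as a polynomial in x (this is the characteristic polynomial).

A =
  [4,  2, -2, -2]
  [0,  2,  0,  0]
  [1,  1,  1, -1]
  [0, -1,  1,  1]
x^4 - 8*x^3 + 24*x^2 - 32*x + 16

Expanding det(x·I − A) (e.g. by cofactor expansion or by noting that A is similar to its Jordan form J, which has the same characteristic polynomial as A) gives
  χ_A(x) = x^4 - 8*x^3 + 24*x^2 - 32*x + 16
which factors as (x - 2)^4. The eigenvalues (with algebraic multiplicities) are λ = 2 with multiplicity 4.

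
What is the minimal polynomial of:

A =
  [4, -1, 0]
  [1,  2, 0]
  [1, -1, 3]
x^2 - 6*x + 9

The characteristic polynomial is χ_A(x) = (x - 3)^3, so the eigenvalues are known. The minimal polynomial is
  m_A(x) = Π_λ (x − λ)^{k_λ}
where k_λ is the size of the *largest* Jordan block for λ (equivalently, the smallest k with (A − λI)^k v = 0 for every generalised eigenvector v of λ).

  λ = 3: largest Jordan block has size 2, contributing (x − 3)^2

So m_A(x) = (x - 3)^2 = x^2 - 6*x + 9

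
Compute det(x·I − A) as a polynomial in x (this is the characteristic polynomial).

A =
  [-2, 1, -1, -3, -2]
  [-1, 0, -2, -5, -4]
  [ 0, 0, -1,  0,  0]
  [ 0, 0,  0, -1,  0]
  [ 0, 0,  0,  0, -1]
x^5 + 5*x^4 + 10*x^3 + 10*x^2 + 5*x + 1

Expanding det(x·I − A) (e.g. by cofactor expansion or by noting that A is similar to its Jordan form J, which has the same characteristic polynomial as A) gives
  χ_A(x) = x^5 + 5*x^4 + 10*x^3 + 10*x^2 + 5*x + 1
which factors as (x + 1)^5. The eigenvalues (with algebraic multiplicities) are λ = -1 with multiplicity 5.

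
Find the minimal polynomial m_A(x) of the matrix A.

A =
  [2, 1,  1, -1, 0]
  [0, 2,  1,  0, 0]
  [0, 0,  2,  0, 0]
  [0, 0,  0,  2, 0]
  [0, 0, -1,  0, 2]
x^3 - 6*x^2 + 12*x - 8

The characteristic polynomial is χ_A(x) = (x - 2)^5, so the eigenvalues are known. The minimal polynomial is
  m_A(x) = Π_λ (x − λ)^{k_λ}
where k_λ is the size of the *largest* Jordan block for λ (equivalently, the smallest k with (A − λI)^k v = 0 for every generalised eigenvector v of λ).

  λ = 2: largest Jordan block has size 3, contributing (x − 2)^3

So m_A(x) = (x - 2)^3 = x^3 - 6*x^2 + 12*x - 8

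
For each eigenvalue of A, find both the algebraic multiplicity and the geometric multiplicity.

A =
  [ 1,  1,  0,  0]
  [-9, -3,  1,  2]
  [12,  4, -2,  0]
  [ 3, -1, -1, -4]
λ = -2: alg = 4, geom = 2

Step 1 — factor the characteristic polynomial to read off the algebraic multiplicities:
  χ_A(x) = (x + 2)^4

Step 2 — compute geometric multiplicities via the rank-nullity identity g(λ) = n − rank(A − λI):
  rank(A − (-2)·I) = 2, so dim ker(A − (-2)·I) = n − 2 = 2

Summary:
  λ = -2: algebraic multiplicity = 4, geometric multiplicity = 2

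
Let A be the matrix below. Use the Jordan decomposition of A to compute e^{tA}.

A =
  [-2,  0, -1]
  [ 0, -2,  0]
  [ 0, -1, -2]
e^{tA} =
  [exp(-2*t), t^2*exp(-2*t)/2, -t*exp(-2*t)]
  [0, exp(-2*t), 0]
  [0, -t*exp(-2*t), exp(-2*t)]

Strategy: write A = P · J · P⁻¹ where J is a Jordan canonical form, so e^{tA} = P · e^{tJ} · P⁻¹, and e^{tJ} can be computed block-by-block.

A has Jordan form
J =
  [-2,  1,  0]
  [ 0, -2,  1]
  [ 0,  0, -2]
(up to reordering of blocks).

Per-block formulas:
  For a 3×3 Jordan block J_3(-2): exp(t · J_3(-2)) = e^(-2t)·(I + t·N + (t^2/2)·N^2), where N is the 3×3 nilpotent shift.

After assembling e^{tJ} and conjugating by P, we get:

e^{tA} =
  [exp(-2*t), t^2*exp(-2*t)/2, -t*exp(-2*t)]
  [0, exp(-2*t), 0]
  [0, -t*exp(-2*t), exp(-2*t)]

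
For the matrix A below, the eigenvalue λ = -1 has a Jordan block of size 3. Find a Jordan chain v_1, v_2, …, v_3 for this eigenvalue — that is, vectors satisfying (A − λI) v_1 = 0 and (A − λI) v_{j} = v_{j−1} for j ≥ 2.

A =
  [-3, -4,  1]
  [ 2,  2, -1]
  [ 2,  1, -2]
A Jordan chain for λ = -1 of length 3:
v_1 = (-2, 0, -4)ᵀ
v_2 = (-2, 2, 2)ᵀ
v_3 = (1, 0, 0)ᵀ

Let N = A − (-1)·I. We want v_3 with N^3 v_3 = 0 but N^2 v_3 ≠ 0; then v_{j-1} := N · v_j for j = 3, …, 2.

Pick v_3 = (1, 0, 0)ᵀ.
Then v_2 = N · v_3 = (-2, 2, 2)ᵀ.
Then v_1 = N · v_2 = (-2, 0, -4)ᵀ.

Sanity check: (A − (-1)·I) v_1 = (0, 0, 0)ᵀ = 0. ✓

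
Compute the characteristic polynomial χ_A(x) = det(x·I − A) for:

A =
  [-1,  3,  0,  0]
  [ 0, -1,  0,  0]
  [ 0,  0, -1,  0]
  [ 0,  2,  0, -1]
x^4 + 4*x^3 + 6*x^2 + 4*x + 1

Expanding det(x·I − A) (e.g. by cofactor expansion or by noting that A is similar to its Jordan form J, which has the same characteristic polynomial as A) gives
  χ_A(x) = x^4 + 4*x^3 + 6*x^2 + 4*x + 1
which factors as (x + 1)^4. The eigenvalues (with algebraic multiplicities) are λ = -1 with multiplicity 4.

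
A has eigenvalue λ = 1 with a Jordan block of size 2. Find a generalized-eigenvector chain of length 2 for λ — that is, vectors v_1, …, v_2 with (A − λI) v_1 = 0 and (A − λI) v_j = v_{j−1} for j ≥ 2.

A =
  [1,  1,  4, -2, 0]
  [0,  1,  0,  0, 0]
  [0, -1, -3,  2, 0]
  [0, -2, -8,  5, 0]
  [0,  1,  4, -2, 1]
A Jordan chain for λ = 1 of length 2:
v_1 = (1, 0, -1, -2, 1)ᵀ
v_2 = (0, 1, 0, 0, 0)ᵀ

Let N = A − (1)·I. We want v_2 with N^2 v_2 = 0 but N^1 v_2 ≠ 0; then v_{j-1} := N · v_j for j = 2, …, 2.

Pick v_2 = (0, 1, 0, 0, 0)ᵀ.
Then v_1 = N · v_2 = (1, 0, -1, -2, 1)ᵀ.

Sanity check: (A − (1)·I) v_1 = (0, 0, 0, 0, 0)ᵀ = 0. ✓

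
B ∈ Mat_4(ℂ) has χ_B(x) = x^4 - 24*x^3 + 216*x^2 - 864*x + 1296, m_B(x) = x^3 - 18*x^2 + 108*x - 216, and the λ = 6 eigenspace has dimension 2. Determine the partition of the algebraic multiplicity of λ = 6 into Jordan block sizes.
Block sizes for λ = 6: [3, 1]

Step 1 — from the characteristic polynomial, algebraic multiplicity of λ = 6 is 4. From dim ker(B − (6)·I) = 2, there are exactly 2 Jordan blocks for λ = 6.
Step 2 — from the minimal polynomial, the factor (x − 6)^3 tells us the largest block for λ = 6 has size 3.
Step 3 — with total size 4, 2 blocks, and largest block 3, the block sizes (in nonincreasing order) are [3, 1].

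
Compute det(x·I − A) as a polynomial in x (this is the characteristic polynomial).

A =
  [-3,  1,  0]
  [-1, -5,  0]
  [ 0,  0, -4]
x^3 + 12*x^2 + 48*x + 64

Expanding det(x·I − A) (e.g. by cofactor expansion or by noting that A is similar to its Jordan form J, which has the same characteristic polynomial as A) gives
  χ_A(x) = x^3 + 12*x^2 + 48*x + 64
which factors as (x + 4)^3. The eigenvalues (with algebraic multiplicities) are λ = -4 with multiplicity 3.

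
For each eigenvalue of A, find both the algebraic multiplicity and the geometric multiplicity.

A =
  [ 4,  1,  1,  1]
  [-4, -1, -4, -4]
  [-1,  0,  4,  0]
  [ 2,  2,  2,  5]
λ = 3: alg = 4, geom = 2

Step 1 — factor the characteristic polynomial to read off the algebraic multiplicities:
  χ_A(x) = (x - 3)^4

Step 2 — compute geometric multiplicities via the rank-nullity identity g(λ) = n − rank(A − λI):
  rank(A − (3)·I) = 2, so dim ker(A − (3)·I) = n − 2 = 2

Summary:
  λ = 3: algebraic multiplicity = 4, geometric multiplicity = 2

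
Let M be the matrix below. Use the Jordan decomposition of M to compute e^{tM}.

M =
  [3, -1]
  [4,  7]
e^{tM} =
  [-2*t*exp(5*t) + exp(5*t), -t*exp(5*t)]
  [4*t*exp(5*t), 2*t*exp(5*t) + exp(5*t)]

Strategy: write M = P · J · P⁻¹ where J is a Jordan canonical form, so e^{tM} = P · e^{tJ} · P⁻¹, and e^{tJ} can be computed block-by-block.

M has Jordan form
J =
  [5, 1]
  [0, 5]
(up to reordering of blocks).

Per-block formulas:
  For a 2×2 Jordan block J_2(5): exp(t · J_2(5)) = e^(5t)·(I + t·N), where N is the 2×2 nilpotent shift.

After assembling e^{tJ} and conjugating by P, we get:

e^{tM} =
  [-2*t*exp(5*t) + exp(5*t), -t*exp(5*t)]
  [4*t*exp(5*t), 2*t*exp(5*t) + exp(5*t)]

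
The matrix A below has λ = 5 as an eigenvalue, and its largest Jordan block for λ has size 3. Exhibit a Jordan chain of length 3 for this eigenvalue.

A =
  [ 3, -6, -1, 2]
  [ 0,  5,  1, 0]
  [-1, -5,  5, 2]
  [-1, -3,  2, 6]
A Jordan chain for λ = 5 of length 3:
v_1 = (-2, 2, 0, 4)ᵀ
v_2 = (0, 0, 2, 0)ᵀ
v_3 = (3, -1, 0, 0)ᵀ

Let N = A − (5)·I. We want v_3 with N^3 v_3 = 0 but N^2 v_3 ≠ 0; then v_{j-1} := N · v_j for j = 3, …, 2.

Pick v_3 = (3, -1, 0, 0)ᵀ.
Then v_2 = N · v_3 = (0, 0, 2, 0)ᵀ.
Then v_1 = N · v_2 = (-2, 2, 0, 4)ᵀ.

Sanity check: (A − (5)·I) v_1 = (0, 0, 0, 0)ᵀ = 0. ✓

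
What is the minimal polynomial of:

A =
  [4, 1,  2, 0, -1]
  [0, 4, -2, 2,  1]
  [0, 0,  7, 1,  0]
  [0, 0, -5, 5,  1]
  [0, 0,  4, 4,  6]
x^5 - 26*x^4 + 268*x^3 - 1368*x^2 + 3456*x - 3456

The characteristic polynomial is χ_A(x) = (x - 6)^3*(x - 4)^2, so the eigenvalues are known. The minimal polynomial is
  m_A(x) = Π_λ (x − λ)^{k_λ}
where k_λ is the size of the *largest* Jordan block for λ (equivalently, the smallest k with (A − λI)^k v = 0 for every generalised eigenvector v of λ).

  λ = 4: largest Jordan block has size 2, contributing (x − 4)^2
  λ = 6: largest Jordan block has size 3, contributing (x − 6)^3

So m_A(x) = (x - 6)^3*(x - 4)^2 = x^5 - 26*x^4 + 268*x^3 - 1368*x^2 + 3456*x - 3456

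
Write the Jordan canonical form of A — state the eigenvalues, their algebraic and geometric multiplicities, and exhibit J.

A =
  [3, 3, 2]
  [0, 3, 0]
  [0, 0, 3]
J_2(3) ⊕ J_1(3)

The characteristic polynomial is
  det(x·I − A) = x^3 - 9*x^2 + 27*x - 27 = (x - 3)^3

Eigenvalues and multiplicities (the geometric multiplicity of λ is n − rank(A − λI), which equals the number of Jordan blocks for λ):
  λ = 3: algebraic multiplicity = 3, geometric multiplicity = 2

Determining the block sizes for each eigenvalue:
  λ = 3: 2 blocks summing to 3 forces exactly one block of size 2 and the rest size 1 → block sizes [2, 1]

Assembling the blocks gives a Jordan form
J =
  [3, 1, 0]
  [0, 3, 0]
  [0, 0, 3]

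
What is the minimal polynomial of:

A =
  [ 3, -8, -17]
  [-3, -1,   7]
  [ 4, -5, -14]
x^3 + 12*x^2 + 48*x + 64

The characteristic polynomial is χ_A(x) = (x + 4)^3, so the eigenvalues are known. The minimal polynomial is
  m_A(x) = Π_λ (x − λ)^{k_λ}
where k_λ is the size of the *largest* Jordan block for λ (equivalently, the smallest k with (A − λI)^k v = 0 for every generalised eigenvector v of λ).

  λ = -4: largest Jordan block has size 3, contributing (x + 4)^3

So m_A(x) = (x + 4)^3 = x^3 + 12*x^2 + 48*x + 64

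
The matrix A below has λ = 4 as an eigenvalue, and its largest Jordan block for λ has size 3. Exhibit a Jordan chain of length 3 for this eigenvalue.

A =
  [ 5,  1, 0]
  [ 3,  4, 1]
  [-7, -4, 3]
A Jordan chain for λ = 4 of length 3:
v_1 = (4, -4, -12)ᵀ
v_2 = (1, 3, -7)ᵀ
v_3 = (1, 0, 0)ᵀ

Let N = A − (4)·I. We want v_3 with N^3 v_3 = 0 but N^2 v_3 ≠ 0; then v_{j-1} := N · v_j for j = 3, …, 2.

Pick v_3 = (1, 0, 0)ᵀ.
Then v_2 = N · v_3 = (1, 3, -7)ᵀ.
Then v_1 = N · v_2 = (4, -4, -12)ᵀ.

Sanity check: (A − (4)·I) v_1 = (0, 0, 0)ᵀ = 0. ✓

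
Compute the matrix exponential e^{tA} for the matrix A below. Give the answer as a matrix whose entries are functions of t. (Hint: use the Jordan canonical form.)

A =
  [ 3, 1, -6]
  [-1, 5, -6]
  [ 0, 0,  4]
e^{tA} =
  [-t*exp(4*t) + exp(4*t), t*exp(4*t), -6*t*exp(4*t)]
  [-t*exp(4*t), t*exp(4*t) + exp(4*t), -6*t*exp(4*t)]
  [0, 0, exp(4*t)]

Strategy: write A = P · J · P⁻¹ where J is a Jordan canonical form, so e^{tA} = P · e^{tJ} · P⁻¹, and e^{tJ} can be computed block-by-block.

A has Jordan form
J =
  [4, 1, 0]
  [0, 4, 0]
  [0, 0, 4]
(up to reordering of blocks).

Per-block formulas:
  For a 2×2 Jordan block J_2(4): exp(t · J_2(4)) = e^(4t)·(I + t·N), where N is the 2×2 nilpotent shift.
  For a 1×1 block at λ = 4: exp(t · [4]) = [e^(4t)].

After assembling e^{tJ} and conjugating by P, we get:

e^{tA} =
  [-t*exp(4*t) + exp(4*t), t*exp(4*t), -6*t*exp(4*t)]
  [-t*exp(4*t), t*exp(4*t) + exp(4*t), -6*t*exp(4*t)]
  [0, 0, exp(4*t)]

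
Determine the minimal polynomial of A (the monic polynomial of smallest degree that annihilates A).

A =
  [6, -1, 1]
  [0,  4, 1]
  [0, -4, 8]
x^3 - 18*x^2 + 108*x - 216

The characteristic polynomial is χ_A(x) = (x - 6)^3, so the eigenvalues are known. The minimal polynomial is
  m_A(x) = Π_λ (x − λ)^{k_λ}
where k_λ is the size of the *largest* Jordan block for λ (equivalently, the smallest k with (A − λI)^k v = 0 for every generalised eigenvector v of λ).

  λ = 6: largest Jordan block has size 3, contributing (x − 6)^3

So m_A(x) = (x - 6)^3 = x^3 - 18*x^2 + 108*x - 216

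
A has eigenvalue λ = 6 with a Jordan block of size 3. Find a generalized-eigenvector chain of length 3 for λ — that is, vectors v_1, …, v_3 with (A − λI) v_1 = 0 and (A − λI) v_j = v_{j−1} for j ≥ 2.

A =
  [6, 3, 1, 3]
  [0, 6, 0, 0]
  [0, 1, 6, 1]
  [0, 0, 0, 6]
A Jordan chain for λ = 6 of length 3:
v_1 = (1, 0, 0, 0)ᵀ
v_2 = (3, 0, 1, 0)ᵀ
v_3 = (0, 1, 0, 0)ᵀ

Let N = A − (6)·I. We want v_3 with N^3 v_3 = 0 but N^2 v_3 ≠ 0; then v_{j-1} := N · v_j for j = 3, …, 2.

Pick v_3 = (0, 1, 0, 0)ᵀ.
Then v_2 = N · v_3 = (3, 0, 1, 0)ᵀ.
Then v_1 = N · v_2 = (1, 0, 0, 0)ᵀ.

Sanity check: (A − (6)·I) v_1 = (0, 0, 0, 0)ᵀ = 0. ✓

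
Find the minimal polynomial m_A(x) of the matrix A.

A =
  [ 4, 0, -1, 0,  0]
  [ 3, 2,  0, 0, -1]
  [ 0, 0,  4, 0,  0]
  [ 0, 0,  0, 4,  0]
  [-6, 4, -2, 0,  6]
x^3 - 12*x^2 + 48*x - 64

The characteristic polynomial is χ_A(x) = (x - 4)^5, so the eigenvalues are known. The minimal polynomial is
  m_A(x) = Π_λ (x − λ)^{k_λ}
where k_λ is the size of the *largest* Jordan block for λ (equivalently, the smallest k with (A − λI)^k v = 0 for every generalised eigenvector v of λ).

  λ = 4: largest Jordan block has size 3, contributing (x − 4)^3

So m_A(x) = (x - 4)^3 = x^3 - 12*x^2 + 48*x - 64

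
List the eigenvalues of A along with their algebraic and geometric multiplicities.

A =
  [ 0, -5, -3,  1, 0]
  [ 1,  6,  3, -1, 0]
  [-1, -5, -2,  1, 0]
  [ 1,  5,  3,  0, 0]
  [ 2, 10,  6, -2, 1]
λ = 1: alg = 5, geom = 4

Step 1 — factor the characteristic polynomial to read off the algebraic multiplicities:
  χ_A(x) = (x - 1)^5

Step 2 — compute geometric multiplicities via the rank-nullity identity g(λ) = n − rank(A − λI):
  rank(A − (1)·I) = 1, so dim ker(A − (1)·I) = n − 1 = 4

Summary:
  λ = 1: algebraic multiplicity = 5, geometric multiplicity = 4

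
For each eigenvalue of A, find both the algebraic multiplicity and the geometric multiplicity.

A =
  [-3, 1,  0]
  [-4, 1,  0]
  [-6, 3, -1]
λ = -1: alg = 3, geom = 2

Step 1 — factor the characteristic polynomial to read off the algebraic multiplicities:
  χ_A(x) = (x + 1)^3

Step 2 — compute geometric multiplicities via the rank-nullity identity g(λ) = n − rank(A − λI):
  rank(A − (-1)·I) = 1, so dim ker(A − (-1)·I) = n − 1 = 2

Summary:
  λ = -1: algebraic multiplicity = 3, geometric multiplicity = 2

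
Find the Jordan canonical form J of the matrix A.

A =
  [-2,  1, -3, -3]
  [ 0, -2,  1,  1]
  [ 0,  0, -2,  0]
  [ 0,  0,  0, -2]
J_3(-2) ⊕ J_1(-2)

The characteristic polynomial is
  det(x·I − A) = x^4 + 8*x^3 + 24*x^2 + 32*x + 16 = (x + 2)^4

Eigenvalues and multiplicities (the geometric multiplicity of λ is n − rank(A − λI), which equals the number of Jordan blocks for λ):
  λ = -2: algebraic multiplicity = 4, geometric multiplicity = 2

Determining the block sizes for each eigenvalue:
  λ = -2: with am = 4 and gm = 2, the partition is not yet determined (e.g. several partitions of 4 into 2 parts exist). Let N = A − (-2)·I. Computing rank(N^1) = 2, rank(N^2) = 1, rank(N^3) = 0; the number of blocks of size ≥ j is rank(N^{j−1}) − rank(N^j), giving [2, 1, 1]. So we have 1 block(s) of size 3, 1 block(s) of size 1 → block sizes [3, 1]

Assembling the blocks gives a Jordan form
J =
  [-2,  1,  0,  0]
  [ 0, -2,  1,  0]
  [ 0,  0, -2,  0]
  [ 0,  0,  0, -2]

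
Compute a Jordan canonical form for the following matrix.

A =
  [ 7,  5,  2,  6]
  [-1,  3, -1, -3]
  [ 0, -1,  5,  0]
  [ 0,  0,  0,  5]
J_3(5) ⊕ J_1(5)

The characteristic polynomial is
  det(x·I − A) = x^4 - 20*x^3 + 150*x^2 - 500*x + 625 = (x - 5)^4

Eigenvalues and multiplicities (the geometric multiplicity of λ is n − rank(A − λI), which equals the number of Jordan blocks for λ):
  λ = 5: algebraic multiplicity = 4, geometric multiplicity = 2

Determining the block sizes for each eigenvalue:
  λ = 5: with am = 4 and gm = 2, the partition is not yet determined (e.g. several partitions of 4 into 2 parts exist). Let N = A − (5)·I. Computing rank(N^1) = 2, rank(N^2) = 1, rank(N^3) = 0; the number of blocks of size ≥ j is rank(N^{j−1}) − rank(N^j), giving [2, 1, 1]. So we have 1 block(s) of size 3, 1 block(s) of size 1 → block sizes [3, 1]

Assembling the blocks gives a Jordan form
J =
  [5, 1, 0, 0]
  [0, 5, 1, 0]
  [0, 0, 5, 0]
  [0, 0, 0, 5]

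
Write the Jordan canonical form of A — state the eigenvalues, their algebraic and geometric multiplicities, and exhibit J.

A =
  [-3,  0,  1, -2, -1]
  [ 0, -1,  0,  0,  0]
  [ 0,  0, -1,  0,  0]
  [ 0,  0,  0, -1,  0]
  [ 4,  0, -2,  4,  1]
J_2(-1) ⊕ J_1(-1) ⊕ J_1(-1) ⊕ J_1(-1)

The characteristic polynomial is
  det(x·I − A) = x^5 + 5*x^4 + 10*x^3 + 10*x^2 + 5*x + 1 = (x + 1)^5

Eigenvalues and multiplicities (the geometric multiplicity of λ is n − rank(A − λI), which equals the number of Jordan blocks for λ):
  λ = -1: algebraic multiplicity = 5, geometric multiplicity = 4

Determining the block sizes for each eigenvalue:
  λ = -1: 4 blocks summing to 5 forces exactly one block of size 2 and the rest size 1 → block sizes [2, 1, 1, 1]

Assembling the blocks gives a Jordan form
J =
  [-1,  1,  0,  0,  0]
  [ 0, -1,  0,  0,  0]
  [ 0,  0, -1,  0,  0]
  [ 0,  0,  0, -1,  0]
  [ 0,  0,  0,  0, -1]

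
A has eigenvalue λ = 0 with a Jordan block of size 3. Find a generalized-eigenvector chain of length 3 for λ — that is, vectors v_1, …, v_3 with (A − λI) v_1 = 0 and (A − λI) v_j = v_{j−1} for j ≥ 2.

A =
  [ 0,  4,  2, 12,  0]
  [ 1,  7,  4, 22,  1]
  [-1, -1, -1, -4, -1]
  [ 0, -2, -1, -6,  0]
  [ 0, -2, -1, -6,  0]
A Jordan chain for λ = 0 of length 3:
v_1 = (2, 3, 0, -1, -1)ᵀ
v_2 = (0, 1, -1, 0, 0)ᵀ
v_3 = (1, 0, 0, 0, 0)ᵀ

Let N = A − (0)·I. We want v_3 with N^3 v_3 = 0 but N^2 v_3 ≠ 0; then v_{j-1} := N · v_j for j = 3, …, 2.

Pick v_3 = (1, 0, 0, 0, 0)ᵀ.
Then v_2 = N · v_3 = (0, 1, -1, 0, 0)ᵀ.
Then v_1 = N · v_2 = (2, 3, 0, -1, -1)ᵀ.

Sanity check: (A − (0)·I) v_1 = (0, 0, 0, 0, 0)ᵀ = 0. ✓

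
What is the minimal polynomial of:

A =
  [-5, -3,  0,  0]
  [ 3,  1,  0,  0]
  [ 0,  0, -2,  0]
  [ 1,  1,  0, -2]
x^2 + 4*x + 4

The characteristic polynomial is χ_A(x) = (x + 2)^4, so the eigenvalues are known. The minimal polynomial is
  m_A(x) = Π_λ (x − λ)^{k_λ}
where k_λ is the size of the *largest* Jordan block for λ (equivalently, the smallest k with (A − λI)^k v = 0 for every generalised eigenvector v of λ).

  λ = -2: largest Jordan block has size 2, contributing (x + 2)^2

So m_A(x) = (x + 2)^2 = x^2 + 4*x + 4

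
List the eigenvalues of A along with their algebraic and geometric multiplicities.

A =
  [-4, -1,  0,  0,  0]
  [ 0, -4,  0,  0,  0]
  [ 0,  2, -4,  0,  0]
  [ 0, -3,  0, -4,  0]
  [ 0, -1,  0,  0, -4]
λ = -4: alg = 5, geom = 4

Step 1 — factor the characteristic polynomial to read off the algebraic multiplicities:
  χ_A(x) = (x + 4)^5

Step 2 — compute geometric multiplicities via the rank-nullity identity g(λ) = n − rank(A − λI):
  rank(A − (-4)·I) = 1, so dim ker(A − (-4)·I) = n − 1 = 4

Summary:
  λ = -4: algebraic multiplicity = 5, geometric multiplicity = 4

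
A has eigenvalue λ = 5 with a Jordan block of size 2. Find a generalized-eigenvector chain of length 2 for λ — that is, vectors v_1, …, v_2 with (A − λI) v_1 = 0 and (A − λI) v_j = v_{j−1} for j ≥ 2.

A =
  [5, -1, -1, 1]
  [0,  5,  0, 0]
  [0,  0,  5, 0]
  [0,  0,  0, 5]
A Jordan chain for λ = 5 of length 2:
v_1 = (-1, 0, 0, 0)ᵀ
v_2 = (0, 1, 0, 0)ᵀ

Let N = A − (5)·I. We want v_2 with N^2 v_2 = 0 but N^1 v_2 ≠ 0; then v_{j-1} := N · v_j for j = 2, …, 2.

Pick v_2 = (0, 1, 0, 0)ᵀ.
Then v_1 = N · v_2 = (-1, 0, 0, 0)ᵀ.

Sanity check: (A − (5)·I) v_1 = (0, 0, 0, 0)ᵀ = 0. ✓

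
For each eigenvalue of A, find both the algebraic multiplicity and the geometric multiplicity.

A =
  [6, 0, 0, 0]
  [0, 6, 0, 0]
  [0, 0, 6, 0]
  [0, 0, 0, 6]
λ = 6: alg = 4, geom = 4

Step 1 — factor the characteristic polynomial to read off the algebraic multiplicities:
  χ_A(x) = (x - 6)^4

Step 2 — compute geometric multiplicities via the rank-nullity identity g(λ) = n − rank(A − λI):
  rank(A − (6)·I) = 0, so dim ker(A − (6)·I) = n − 0 = 4

Summary:
  λ = 6: algebraic multiplicity = 4, geometric multiplicity = 4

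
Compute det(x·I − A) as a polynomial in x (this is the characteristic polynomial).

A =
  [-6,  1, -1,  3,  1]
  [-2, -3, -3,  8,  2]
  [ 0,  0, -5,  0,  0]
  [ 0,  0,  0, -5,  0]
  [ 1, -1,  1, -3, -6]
x^5 + 25*x^4 + 250*x^3 + 1250*x^2 + 3125*x + 3125

Expanding det(x·I − A) (e.g. by cofactor expansion or by noting that A is similar to its Jordan form J, which has the same characteristic polynomial as A) gives
  χ_A(x) = x^5 + 25*x^4 + 250*x^3 + 1250*x^2 + 3125*x + 3125
which factors as (x + 5)^5. The eigenvalues (with algebraic multiplicities) are λ = -5 with multiplicity 5.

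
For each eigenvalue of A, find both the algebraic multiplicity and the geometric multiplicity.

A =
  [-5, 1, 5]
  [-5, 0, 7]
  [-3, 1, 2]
λ = -1: alg = 3, geom = 1

Step 1 — factor the characteristic polynomial to read off the algebraic multiplicities:
  χ_A(x) = (x + 1)^3

Step 2 — compute geometric multiplicities via the rank-nullity identity g(λ) = n − rank(A − λI):
  rank(A − (-1)·I) = 2, so dim ker(A − (-1)·I) = n − 2 = 1

Summary:
  λ = -1: algebraic multiplicity = 3, geometric multiplicity = 1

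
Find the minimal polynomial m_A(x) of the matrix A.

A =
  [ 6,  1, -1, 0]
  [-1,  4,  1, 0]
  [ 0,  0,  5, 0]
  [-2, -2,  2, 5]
x^2 - 10*x + 25

The characteristic polynomial is χ_A(x) = (x - 5)^4, so the eigenvalues are known. The minimal polynomial is
  m_A(x) = Π_λ (x − λ)^{k_λ}
where k_λ is the size of the *largest* Jordan block for λ (equivalently, the smallest k with (A − λI)^k v = 0 for every generalised eigenvector v of λ).

  λ = 5: largest Jordan block has size 2, contributing (x − 5)^2

So m_A(x) = (x - 5)^2 = x^2 - 10*x + 25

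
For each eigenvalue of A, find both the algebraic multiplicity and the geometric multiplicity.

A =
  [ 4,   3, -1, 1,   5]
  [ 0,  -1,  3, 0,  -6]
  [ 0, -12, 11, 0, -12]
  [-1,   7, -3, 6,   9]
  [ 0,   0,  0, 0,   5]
λ = 5: alg = 5, geom = 3

Step 1 — factor the characteristic polynomial to read off the algebraic multiplicities:
  χ_A(x) = (x - 5)^5

Step 2 — compute geometric multiplicities via the rank-nullity identity g(λ) = n − rank(A − λI):
  rank(A − (5)·I) = 2, so dim ker(A − (5)·I) = n − 2 = 3

Summary:
  λ = 5: algebraic multiplicity = 5, geometric multiplicity = 3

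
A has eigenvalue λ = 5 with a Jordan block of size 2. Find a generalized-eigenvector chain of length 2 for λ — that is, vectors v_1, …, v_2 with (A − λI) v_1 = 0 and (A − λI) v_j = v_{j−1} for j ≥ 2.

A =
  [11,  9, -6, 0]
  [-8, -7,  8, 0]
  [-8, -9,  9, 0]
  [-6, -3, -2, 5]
A Jordan chain for λ = 5 of length 2:
v_1 = (9, -12, -9, -3)ᵀ
v_2 = (0, 1, 0, 0)ᵀ

Let N = A − (5)·I. We want v_2 with N^2 v_2 = 0 but N^1 v_2 ≠ 0; then v_{j-1} := N · v_j for j = 2, …, 2.

Pick v_2 = (0, 1, 0, 0)ᵀ.
Then v_1 = N · v_2 = (9, -12, -9, -3)ᵀ.

Sanity check: (A − (5)·I) v_1 = (0, 0, 0, 0)ᵀ = 0. ✓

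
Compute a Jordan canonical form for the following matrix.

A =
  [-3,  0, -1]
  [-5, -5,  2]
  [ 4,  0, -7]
J_3(-5)

The characteristic polynomial is
  det(x·I − A) = x^3 + 15*x^2 + 75*x + 125 = (x + 5)^3

Eigenvalues and multiplicities (the geometric multiplicity of λ is n − rank(A − λI), which equals the number of Jordan blocks for λ):
  λ = -5: algebraic multiplicity = 3, geometric multiplicity = 1

Determining the block sizes for each eigenvalue:
  λ = -5: one block (gm = 1), so the single block has size am = 3 → block sizes [3]

Assembling the blocks gives a Jordan form
J =
  [-5,  1,  0]
  [ 0, -5,  1]
  [ 0,  0, -5]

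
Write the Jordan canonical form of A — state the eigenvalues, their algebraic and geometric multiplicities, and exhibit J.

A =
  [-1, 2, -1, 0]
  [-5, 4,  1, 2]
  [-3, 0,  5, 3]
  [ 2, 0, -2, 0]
J_3(2) ⊕ J_1(2)

The characteristic polynomial is
  det(x·I − A) = x^4 - 8*x^3 + 24*x^2 - 32*x + 16 = (x - 2)^4

Eigenvalues and multiplicities (the geometric multiplicity of λ is n − rank(A − λI), which equals the number of Jordan blocks for λ):
  λ = 2: algebraic multiplicity = 4, geometric multiplicity = 2

Determining the block sizes for each eigenvalue:
  λ = 2: with am = 4 and gm = 2, the partition is not yet determined (e.g. several partitions of 4 into 2 parts exist). Let N = A − (2)·I. Computing rank(N^1) = 2, rank(N^2) = 1, rank(N^3) = 0; the number of blocks of size ≥ j is rank(N^{j−1}) − rank(N^j), giving [2, 1, 1]. So we have 1 block(s) of size 3, 1 block(s) of size 1 → block sizes [3, 1]

Assembling the blocks gives a Jordan form
J =
  [2, 1, 0, 0]
  [0, 2, 1, 0]
  [0, 0, 2, 0]
  [0, 0, 0, 2]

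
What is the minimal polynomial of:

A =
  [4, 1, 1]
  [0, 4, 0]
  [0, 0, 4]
x^2 - 8*x + 16

The characteristic polynomial is χ_A(x) = (x - 4)^3, so the eigenvalues are known. The minimal polynomial is
  m_A(x) = Π_λ (x − λ)^{k_λ}
where k_λ is the size of the *largest* Jordan block for λ (equivalently, the smallest k with (A − λI)^k v = 0 for every generalised eigenvector v of λ).

  λ = 4: largest Jordan block has size 2, contributing (x − 4)^2

So m_A(x) = (x - 4)^2 = x^2 - 8*x + 16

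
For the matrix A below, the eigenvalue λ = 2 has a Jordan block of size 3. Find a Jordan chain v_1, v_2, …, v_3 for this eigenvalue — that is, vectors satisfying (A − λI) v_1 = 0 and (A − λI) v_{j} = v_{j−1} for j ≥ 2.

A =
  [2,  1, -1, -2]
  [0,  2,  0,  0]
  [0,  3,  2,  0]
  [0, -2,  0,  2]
A Jordan chain for λ = 2 of length 3:
v_1 = (1, 0, 0, 0)ᵀ
v_2 = (1, 0, 3, -2)ᵀ
v_3 = (0, 1, 0, 0)ᵀ

Let N = A − (2)·I. We want v_3 with N^3 v_3 = 0 but N^2 v_3 ≠ 0; then v_{j-1} := N · v_j for j = 3, …, 2.

Pick v_3 = (0, 1, 0, 0)ᵀ.
Then v_2 = N · v_3 = (1, 0, 3, -2)ᵀ.
Then v_1 = N · v_2 = (1, 0, 0, 0)ᵀ.

Sanity check: (A − (2)·I) v_1 = (0, 0, 0, 0)ᵀ = 0. ✓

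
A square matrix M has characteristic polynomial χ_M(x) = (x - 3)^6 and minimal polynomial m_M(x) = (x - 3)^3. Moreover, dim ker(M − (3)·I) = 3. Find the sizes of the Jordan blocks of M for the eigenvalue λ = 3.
Block sizes for λ = 3: [3, 2, 1]

Step 1 — from the characteristic polynomial, algebraic multiplicity of λ = 3 is 6. From dim ker(M − (3)·I) = 3, there are exactly 3 Jordan blocks for λ = 3.
Step 2 — from the minimal polynomial, the factor (x − 3)^3 tells us the largest block for λ = 3 has size 3.
Step 3 — with total size 6, 3 blocks, and largest block 3, the block sizes (in nonincreasing order) are [3, 2, 1].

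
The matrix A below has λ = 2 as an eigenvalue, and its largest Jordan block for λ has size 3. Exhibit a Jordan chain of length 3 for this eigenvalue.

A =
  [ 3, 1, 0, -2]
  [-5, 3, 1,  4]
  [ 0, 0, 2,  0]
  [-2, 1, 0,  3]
A Jordan chain for λ = 2 of length 3:
v_1 = (1, 1, 0, 1)ᵀ
v_2 = (0, 1, 0, 0)ᵀ
v_3 = (0, 0, 1, 0)ᵀ

Let N = A − (2)·I. We want v_3 with N^3 v_3 = 0 but N^2 v_3 ≠ 0; then v_{j-1} := N · v_j for j = 3, …, 2.

Pick v_3 = (0, 0, 1, 0)ᵀ.
Then v_2 = N · v_3 = (0, 1, 0, 0)ᵀ.
Then v_1 = N · v_2 = (1, 1, 0, 1)ᵀ.

Sanity check: (A − (2)·I) v_1 = (0, 0, 0, 0)ᵀ = 0. ✓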